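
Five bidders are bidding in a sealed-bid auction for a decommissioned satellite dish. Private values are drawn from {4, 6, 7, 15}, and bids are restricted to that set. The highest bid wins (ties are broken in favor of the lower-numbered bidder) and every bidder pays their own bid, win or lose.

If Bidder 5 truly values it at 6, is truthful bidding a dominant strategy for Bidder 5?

No

Consider the case where Bidder 1 bids 4, Bidder 2 bids 4, Bidder 3 bids 4 and Bidder 4 bids 6.
Truthful bid 6: loses but pays 6, utility -6.
Bid 4 instead: loses but pays 4, utility -4.
Since -4 > -6, bidding 4 is strictly better here, so truthful bidding is not dominant.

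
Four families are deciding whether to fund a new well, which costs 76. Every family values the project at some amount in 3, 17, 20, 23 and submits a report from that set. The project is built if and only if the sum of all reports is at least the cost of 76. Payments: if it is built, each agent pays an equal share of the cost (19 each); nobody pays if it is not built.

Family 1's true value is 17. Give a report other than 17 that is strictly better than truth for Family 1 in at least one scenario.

3

Suppose Family 2 reports 17, Family 3 reports 20 and Family 4 reports 23.
Report 17: project built, pays 19, utility 17 - 19 = -2.
Report 3: project not built, utility 0.
So reporting 3 beats truth here (0 > -2).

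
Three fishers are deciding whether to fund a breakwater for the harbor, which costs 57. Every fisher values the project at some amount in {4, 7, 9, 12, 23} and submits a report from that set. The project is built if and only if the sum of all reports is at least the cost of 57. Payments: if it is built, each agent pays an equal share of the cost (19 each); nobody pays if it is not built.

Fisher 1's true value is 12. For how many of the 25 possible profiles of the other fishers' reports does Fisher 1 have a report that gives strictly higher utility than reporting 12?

Others report (23, 23): truth gives -7; report 4 gives 0 > -7. Violating.
Others report (4, 4): truth gives 0; no alternative beats it.
Others report (4, 7): truth gives 0; no alternative beats it.
(Checking all 25 profiles: 1 has a profitable deviation, 24 do not.)

1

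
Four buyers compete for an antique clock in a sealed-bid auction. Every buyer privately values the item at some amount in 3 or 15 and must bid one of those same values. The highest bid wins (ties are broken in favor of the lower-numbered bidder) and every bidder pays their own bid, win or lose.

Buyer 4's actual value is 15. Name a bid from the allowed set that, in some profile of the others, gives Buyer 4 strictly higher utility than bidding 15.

3

Suppose Buyer 1 bids 3, Buyer 2 bids 3 and Buyer 3 bids 15.
Bid 15: loses but pays 15, utility -15.
Bid 3: loses but pays 3, utility -3.
So bidding 3 beats truth here (-3 > -15).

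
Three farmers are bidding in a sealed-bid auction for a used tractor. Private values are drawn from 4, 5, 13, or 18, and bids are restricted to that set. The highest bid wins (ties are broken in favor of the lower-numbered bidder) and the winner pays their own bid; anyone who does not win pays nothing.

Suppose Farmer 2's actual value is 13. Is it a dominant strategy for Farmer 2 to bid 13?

No

Consider the case where Farmer 1 bids 4 and Farmer 3 bids 4.
Truthful bid 13: wins, pays 13, utility 13 - 13 = 0.
Bid 5 instead: wins, pays 5, utility 13 - 5 = 8.
Since 8 > 0, bidding 5 is strictly better here, so truthful bidding is not dominant.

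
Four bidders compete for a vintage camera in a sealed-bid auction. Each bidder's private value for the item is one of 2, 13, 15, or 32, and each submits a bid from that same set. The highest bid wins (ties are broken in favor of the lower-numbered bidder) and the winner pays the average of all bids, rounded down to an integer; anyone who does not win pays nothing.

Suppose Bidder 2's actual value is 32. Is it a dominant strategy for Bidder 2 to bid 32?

Consider the case where Bidder 1 bids 2, Bidder 3 bids 2 and Bidder 4 bids 2.
Truthful bid 32: wins, pays 9, utility 32 - 9 = 23.
Bid 13 instead: wins, pays 4, utility 32 - 4 = 28.
Since 28 > 23, bidding 13 is strictly better here, so truthful bidding is not dominant.

No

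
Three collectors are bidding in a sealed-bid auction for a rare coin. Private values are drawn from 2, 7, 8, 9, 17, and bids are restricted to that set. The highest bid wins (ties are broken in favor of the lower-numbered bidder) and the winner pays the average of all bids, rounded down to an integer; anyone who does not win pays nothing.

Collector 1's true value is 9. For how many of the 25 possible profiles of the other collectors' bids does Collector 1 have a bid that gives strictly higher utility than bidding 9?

Others bid (2, 2): truth gives 5; bid 2 gives 7 > 5. Violating.
Others bid (2, 7): truth gives 3; bid 7 gives 4 > 3. Violating.
Others bid (7, 2): truth gives 3; bid 7 gives 4 > 3. Violating.
Others bid (7, 8): truth gives 1; bid 8 gives 2 > 1. Violating.
Others bid (2, 8): truth gives 3; no alternative beats it.
Others bid (2, 9): truth gives 3; no alternative beats it.
(Checking all 25 profiles: 5 have a profitable deviation, 20 do not.)

5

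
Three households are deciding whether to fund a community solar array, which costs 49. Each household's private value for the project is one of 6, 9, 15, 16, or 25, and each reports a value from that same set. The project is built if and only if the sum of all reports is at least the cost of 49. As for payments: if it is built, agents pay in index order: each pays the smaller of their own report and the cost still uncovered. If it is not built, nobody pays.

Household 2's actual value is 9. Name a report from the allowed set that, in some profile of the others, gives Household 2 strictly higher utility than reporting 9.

Suppose Household 1 reports 25 and Household 3 reports 25.
Report 9: project built, pays 9, utility 9 - 9 = 0.
Report 6: project built, pays 6, utility 9 - 6 = 3.
So reporting 6 beats truth here (3 > 0).

6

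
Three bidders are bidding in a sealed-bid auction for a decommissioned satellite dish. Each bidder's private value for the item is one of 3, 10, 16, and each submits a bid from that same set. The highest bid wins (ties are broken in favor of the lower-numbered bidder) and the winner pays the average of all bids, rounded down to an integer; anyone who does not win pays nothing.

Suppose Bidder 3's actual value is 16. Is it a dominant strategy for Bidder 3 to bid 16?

No

Consider the case where Bidder 1 bids 3 and Bidder 2 bids 3.
Truthful bid 16: wins, pays 7, utility 16 - 7 = 9.
Bid 10 instead: wins, pays 5, utility 16 - 5 = 11.
Since 11 > 9, bidding 10 is strictly better here, so truthful bidding is not dominant.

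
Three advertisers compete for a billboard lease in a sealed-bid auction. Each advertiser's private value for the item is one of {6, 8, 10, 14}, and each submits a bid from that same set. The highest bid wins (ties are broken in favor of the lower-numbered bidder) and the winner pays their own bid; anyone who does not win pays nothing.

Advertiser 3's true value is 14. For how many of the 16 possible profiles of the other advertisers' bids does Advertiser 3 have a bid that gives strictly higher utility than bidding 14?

4

Others bid (6, 6): truth gives 0; bid 8 gives 6 > 0. Violating.
Others bid (6, 8): truth gives 0; bid 10 gives 4 > 0. Violating.
Others bid (8, 6): truth gives 0; bid 10 gives 4 > 0. Violating.
Others bid (8, 8): truth gives 0; bid 10 gives 4 > 0. Violating.
Others bid (6, 10): truth gives 0; no alternative beats it.
Others bid (6, 14): truth gives 0; no alternative beats it.
(Checking all 16 profiles: 4 have a profitable deviation, 12 do not.)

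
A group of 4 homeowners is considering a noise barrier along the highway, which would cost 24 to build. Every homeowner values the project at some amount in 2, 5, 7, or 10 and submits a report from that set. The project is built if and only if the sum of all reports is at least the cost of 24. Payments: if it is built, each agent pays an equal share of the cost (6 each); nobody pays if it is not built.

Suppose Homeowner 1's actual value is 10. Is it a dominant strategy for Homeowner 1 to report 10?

Check each profile of the others' reports and compare truth against every alternative report.
Others report (2, 2, 10): truth gives 4, best alternative gives 0.
Others report (2, 5, 7): truth gives 4, best alternative gives 0.
Others report (2, 7, 5): truth gives 4, best alternative gives 0.
Others report (2, 7, 7): truth gives 4, best alternative gives 0.
Others report (2, 10, 2): truth gives 4, best alternative gives 0.
Others report (5, 2, 7): truth gives 4, best alternative gives 0.
(Remaining 58 profiles checked similarly; truth is weakly best in each.)
In every case the truthful report is at least as good as any alternative, so it is a dominant strategy.

Yes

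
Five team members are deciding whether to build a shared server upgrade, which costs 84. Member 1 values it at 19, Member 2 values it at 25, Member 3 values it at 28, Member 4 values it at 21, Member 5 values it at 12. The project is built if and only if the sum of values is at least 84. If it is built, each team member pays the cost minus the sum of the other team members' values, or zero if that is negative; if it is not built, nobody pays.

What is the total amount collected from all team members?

Total value 105 ≥ cost 84, so it is built.
Member 1: others sum to 86; max(0, 84 - 86) = 0.
Member 2: others sum to 80; max(0, 84 - 80) = 4.
Member 3: others sum to 77; max(0, 84 - 77) = 7.
Member 4: others sum to 84; max(0, 84 - 84) = 0.
Member 5: others sum to 93; max(0, 84 - 93) = 0.
Total collected = 0 + 4 + 7 + 0 + 0 = 11.

11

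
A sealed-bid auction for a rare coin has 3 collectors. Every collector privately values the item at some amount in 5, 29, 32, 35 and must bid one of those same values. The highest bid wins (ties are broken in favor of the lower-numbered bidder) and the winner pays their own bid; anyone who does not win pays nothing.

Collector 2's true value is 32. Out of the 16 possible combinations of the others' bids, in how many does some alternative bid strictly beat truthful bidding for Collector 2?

Others bid (5, 5): truth gives 0; bid 29 gives 3 > 0. Violating.
Others bid (5, 29): truth gives 0; bid 29 gives 3 > 0. Violating.
Others bid (5, 32): truth gives 0; no alternative beats it.
Others bid (5, 35): truth gives 0; no alternative beats it.
(Checking all 16 profiles: 2 have a profitable deviation, 14 do not.)

2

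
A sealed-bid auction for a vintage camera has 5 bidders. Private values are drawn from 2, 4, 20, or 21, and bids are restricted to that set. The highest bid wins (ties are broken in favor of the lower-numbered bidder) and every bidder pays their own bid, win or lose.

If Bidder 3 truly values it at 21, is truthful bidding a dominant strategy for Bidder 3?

No

Consider the case where Bidder 1 bids 2, Bidder 2 bids 2, Bidder 4 bids 2 and Bidder 5 bids 2.
Truthful bid 21: wins, pays 21, utility 21 - 21 = 0.
Bid 4 instead: wins, pays 4, utility 21 - 4 = 17.
Since 17 > 0, bidding 4 is strictly better here, so truthful bidding is not dominant.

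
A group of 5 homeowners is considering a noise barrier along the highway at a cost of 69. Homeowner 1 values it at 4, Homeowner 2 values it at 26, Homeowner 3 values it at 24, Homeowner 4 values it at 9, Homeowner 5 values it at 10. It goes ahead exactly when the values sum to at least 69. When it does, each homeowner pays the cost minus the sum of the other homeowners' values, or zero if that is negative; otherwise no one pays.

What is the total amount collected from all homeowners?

53

Total value 73 ≥ cost 69, so it is built.
Homeowner 1: others sum to 69; max(0, 69 - 69) = 0.
Homeowner 2: others sum to 47; max(0, 69 - 47) = 22.
Homeowner 3: others sum to 49; max(0, 69 - 49) = 20.
Homeowner 4: others sum to 64; max(0, 69 - 64) = 5.
Homeowner 5: others sum to 63; max(0, 69 - 63) = 6.
Total collected = 0 + 22 + 20 + 5 + 6 = 53.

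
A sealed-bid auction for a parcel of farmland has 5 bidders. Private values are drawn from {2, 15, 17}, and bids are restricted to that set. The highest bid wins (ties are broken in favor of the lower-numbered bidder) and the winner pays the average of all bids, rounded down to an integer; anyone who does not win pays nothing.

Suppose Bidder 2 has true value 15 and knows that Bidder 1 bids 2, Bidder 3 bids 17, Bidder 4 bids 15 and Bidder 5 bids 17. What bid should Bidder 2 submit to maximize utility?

17

Bid 2: loses, pays 0, utility 0.
Bid 15: loses, pays 0, utility 0.
Bid 17: wins, pays 13, utility 15 - 13 = 2.
The best choice is 17 with utility 2.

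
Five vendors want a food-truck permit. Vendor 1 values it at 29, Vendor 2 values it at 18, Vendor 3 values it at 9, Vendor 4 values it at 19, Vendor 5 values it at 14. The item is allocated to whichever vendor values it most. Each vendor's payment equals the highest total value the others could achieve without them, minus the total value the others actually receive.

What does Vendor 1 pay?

Vendor 1 has the highest value and receives the item.
Without Vendor 1, the item would go to the next-highest value, 19, so the others could achieve 19.
With Vendor 1 present and winning, the others receive nothing, so their total is 0.
Payment = 19 - 0 = 19.

19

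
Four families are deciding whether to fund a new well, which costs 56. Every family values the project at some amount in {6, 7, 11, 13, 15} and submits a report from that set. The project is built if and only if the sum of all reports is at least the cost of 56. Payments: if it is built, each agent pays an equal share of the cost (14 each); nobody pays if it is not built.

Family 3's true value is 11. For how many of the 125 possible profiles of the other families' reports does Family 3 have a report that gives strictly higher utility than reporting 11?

1

Others report (15, 15, 15): truth gives -3; report 6 gives 0 > -3. Violating.
Others report (6, 6, 6): truth gives 0; no alternative beats it.
Others report (6, 6, 7): truth gives 0; no alternative beats it.
(Checking all 125 profiles: 1 has a profitable deviation, 124 do not.)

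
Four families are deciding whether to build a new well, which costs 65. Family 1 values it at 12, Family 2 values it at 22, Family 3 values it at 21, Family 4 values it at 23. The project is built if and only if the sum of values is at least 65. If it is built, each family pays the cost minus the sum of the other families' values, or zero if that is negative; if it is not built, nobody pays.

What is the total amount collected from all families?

27

Total value 78 ≥ cost 65, so it is built.
Family 1: others sum to 66; max(0, 65 - 66) = 0.
Family 2: others sum to 56; max(0, 65 - 56) = 9.
Family 3: others sum to 57; max(0, 65 - 57) = 8.
Family 4: others sum to 55; max(0, 65 - 55) = 10.
Total collected = 0 + 9 + 8 + 10 = 27.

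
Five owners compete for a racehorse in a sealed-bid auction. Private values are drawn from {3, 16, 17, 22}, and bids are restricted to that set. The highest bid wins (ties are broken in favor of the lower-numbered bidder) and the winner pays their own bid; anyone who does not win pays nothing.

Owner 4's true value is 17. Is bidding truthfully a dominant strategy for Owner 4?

Consider the case where Owner 1 bids 3, Owner 2 bids 3, Owner 3 bids 3 and Owner 5 bids 3.
Truthful bid 17: wins, pays 17, utility 17 - 17 = 0.
Bid 16 instead: wins, pays 16, utility 17 - 16 = 1.
Since 1 > 0, bidding 16 is strictly better here, so truthful bidding is not dominant.

No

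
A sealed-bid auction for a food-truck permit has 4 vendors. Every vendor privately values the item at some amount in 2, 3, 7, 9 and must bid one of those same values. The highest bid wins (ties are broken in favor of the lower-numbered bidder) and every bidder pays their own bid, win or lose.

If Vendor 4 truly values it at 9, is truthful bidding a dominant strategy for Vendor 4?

Consider the case where Vendor 1 bids 2, Vendor 2 bids 2 and Vendor 3 bids 2.
Truthful bid 9: wins, pays 9, utility 9 - 9 = 0.
Bid 3 instead: wins, pays 3, utility 9 - 3 = 6.
Since 6 > 0, bidding 3 is strictly better here, so truthful bidding is not dominant.

No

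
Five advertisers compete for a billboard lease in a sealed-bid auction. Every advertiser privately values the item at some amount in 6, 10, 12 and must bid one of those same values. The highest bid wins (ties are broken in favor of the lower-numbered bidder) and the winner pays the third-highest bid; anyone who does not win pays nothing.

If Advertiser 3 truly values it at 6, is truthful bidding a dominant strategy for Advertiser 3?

Yes

Check each profile of the others' bids and compare truth against every alternative bid.
Others bid (6, 6, 10, 10): truth gives 0, best alternative gives -4.
Others bid (6, 6, 6, 6): truth gives 0, best alternative gives 0.
Others bid (6, 6, 6, 10): truth gives 0, best alternative gives 0.
Others bid (6, 6, 6, 12): truth gives 0, best alternative gives 0.
Others bid (6, 6, 10, 6): truth gives 0, best alternative gives 0.
Others bid (6, 6, 10, 12): truth gives 0, best alternative gives 0.
(Remaining 75 profiles checked similarly; truth is weakly best in each.)
In every case the truthful bid is at least as good as any alternative, so it is a dominant strategy.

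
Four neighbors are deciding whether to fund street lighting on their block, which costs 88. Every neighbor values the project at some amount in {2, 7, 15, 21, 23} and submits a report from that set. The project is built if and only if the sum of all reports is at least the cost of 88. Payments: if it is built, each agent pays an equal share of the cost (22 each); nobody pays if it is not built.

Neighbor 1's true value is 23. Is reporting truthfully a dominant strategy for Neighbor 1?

Yes

Check each profile of the others' reports and compare truth against every alternative report.
Others report (21, 21, 23): truth gives 1, best alternative gives 0.
Others report (21, 23, 21): truth gives 1, best alternative gives 0.
Others report (23, 21, 21): truth gives 1, best alternative gives 0.
Others report (21, 23, 23): truth gives 1, best alternative gives 1.
Others report (23, 21, 23): truth gives 1, best alternative gives 1.
Others report (23, 23, 21): truth gives 1, best alternative gives 1.
(Remaining 119 profiles checked similarly; truth is weakly best in each.)
In every case the truthful report is at least as good as any alternative, so it is a dominant strategy.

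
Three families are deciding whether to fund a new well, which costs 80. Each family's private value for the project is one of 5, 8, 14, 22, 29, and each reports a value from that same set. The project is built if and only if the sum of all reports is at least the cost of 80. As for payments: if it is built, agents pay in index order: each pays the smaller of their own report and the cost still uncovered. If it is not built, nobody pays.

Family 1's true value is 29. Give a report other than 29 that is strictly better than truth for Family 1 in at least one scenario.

Suppose Family 2 reports 29 and Family 3 reports 29.
Report 29: project built, pays 29, utility 29 - 29 = 0.
Report 22: project built, pays 22, utility 29 - 22 = 7.
So reporting 22 beats truth here (7 > 0).

22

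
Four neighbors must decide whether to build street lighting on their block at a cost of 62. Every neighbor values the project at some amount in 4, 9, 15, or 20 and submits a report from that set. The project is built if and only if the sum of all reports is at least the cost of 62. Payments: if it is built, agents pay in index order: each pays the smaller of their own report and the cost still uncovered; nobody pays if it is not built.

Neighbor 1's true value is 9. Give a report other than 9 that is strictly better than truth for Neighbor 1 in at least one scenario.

Suppose Neighbor 2 reports 20, Neighbor 3 reports 20 and Neighbor 4 reports 20.
Report 9: project built, pays 9, utility 9 - 9 = 0.
Report 4: project built, pays 4, utility 9 - 4 = 5.
So reporting 4 beats truth here (5 > 0).

4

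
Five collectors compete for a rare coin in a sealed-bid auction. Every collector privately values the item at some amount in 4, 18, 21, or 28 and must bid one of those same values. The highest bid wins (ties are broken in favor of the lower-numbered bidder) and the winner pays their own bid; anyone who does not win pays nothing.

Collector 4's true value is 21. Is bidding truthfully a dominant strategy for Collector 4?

No

Consider the case where Collector 1 bids 4, Collector 2 bids 4, Collector 3 bids 4 and Collector 5 bids 4.
Truthful bid 21: wins, pays 21, utility 21 - 21 = 0.
Bid 18 instead: wins, pays 18, utility 21 - 18 = 3.
Since 3 > 0, bidding 18 is strictly better here, so truthful bidding is not dominant.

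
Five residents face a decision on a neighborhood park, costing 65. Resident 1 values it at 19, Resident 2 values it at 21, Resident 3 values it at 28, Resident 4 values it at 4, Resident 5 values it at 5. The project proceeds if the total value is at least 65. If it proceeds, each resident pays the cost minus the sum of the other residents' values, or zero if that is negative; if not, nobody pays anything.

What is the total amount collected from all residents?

Total value 77 ≥ cost 65, so it is built.
Resident 1: others sum to 58; max(0, 65 - 58) = 7.
Resident 2: others sum to 56; max(0, 65 - 56) = 9.
Resident 3: others sum to 49; max(0, 65 - 49) = 16.
Resident 4: others sum to 73; max(0, 65 - 73) = 0.
Resident 5: others sum to 72; max(0, 65 - 72) = 0.
Total collected = 7 + 9 + 16 + 0 + 0 = 32.

32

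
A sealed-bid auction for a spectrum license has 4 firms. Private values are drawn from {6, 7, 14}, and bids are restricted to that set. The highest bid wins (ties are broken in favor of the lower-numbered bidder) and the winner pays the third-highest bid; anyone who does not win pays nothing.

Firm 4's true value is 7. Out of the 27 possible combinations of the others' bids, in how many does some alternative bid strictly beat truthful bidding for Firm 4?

3

Others bid (6, 6, 7): truth gives 0; bid 14 gives 1 > 0. Violating.
Others bid (6, 7, 6): truth gives 0; bid 14 gives 1 > 0. Violating.
Others bid (7, 6, 6): truth gives 0; bid 14 gives 1 > 0. Violating.
Others bid (6, 6, 6): truth gives 1; no alternative beats it.
Others bid (6, 6, 14): truth gives 0; no alternative beats it.
(Checking all 27 profiles: 3 have a profitable deviation, 24 do not.)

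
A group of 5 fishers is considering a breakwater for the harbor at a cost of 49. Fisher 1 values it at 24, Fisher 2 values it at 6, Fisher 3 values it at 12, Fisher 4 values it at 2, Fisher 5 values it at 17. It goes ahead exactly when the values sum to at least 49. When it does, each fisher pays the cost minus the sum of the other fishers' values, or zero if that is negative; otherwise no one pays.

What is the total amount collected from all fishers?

Total value 61 ≥ cost 49, so it is built.
Fisher 1: others sum to 37; max(0, 49 - 37) = 12.
Fisher 2: others sum to 55; max(0, 49 - 55) = 0.
Fisher 3: others sum to 49; max(0, 49 - 49) = 0.
Fisher 4: others sum to 59; max(0, 49 - 59) = 0.
Fisher 5: others sum to 44; max(0, 49 - 44) = 5.
Total collected = 12 + 0 + 0 + 0 + 5 = 17.

17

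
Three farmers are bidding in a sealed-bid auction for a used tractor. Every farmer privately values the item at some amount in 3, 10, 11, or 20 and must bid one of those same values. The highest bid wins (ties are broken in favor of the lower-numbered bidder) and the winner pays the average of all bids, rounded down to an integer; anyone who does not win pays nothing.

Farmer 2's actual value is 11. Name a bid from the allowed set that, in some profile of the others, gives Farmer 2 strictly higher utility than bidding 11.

10

Suppose Farmer 1 bids 3 and Farmer 3 bids 10.
Bid 11: wins, pays 8, utility 11 - 8 = 3.
Bid 10: wins, pays 7, utility 11 - 7 = 4.
So bidding 10 beats truth here (4 > 3).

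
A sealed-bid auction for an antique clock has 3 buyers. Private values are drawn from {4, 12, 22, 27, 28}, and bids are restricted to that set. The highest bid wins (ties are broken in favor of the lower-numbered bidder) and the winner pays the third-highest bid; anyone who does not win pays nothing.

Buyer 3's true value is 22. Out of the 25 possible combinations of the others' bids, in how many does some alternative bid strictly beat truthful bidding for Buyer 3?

Others bid (4, 22): truth gives 0; bid 27 gives 18 > 0. Violating.
Others bid (4, 27): truth gives 0; bid 28 gives 18 > 0. Violating.
Others bid (12, 22): truth gives 0; bid 27 gives 10 > 0. Violating.
Others bid (12, 27): truth gives 0; bid 28 gives 10 > 0. Violating.
Others bid (4, 4): truth gives 18; no alternative beats it.
Others bid (4, 12): truth gives 18; no alternative beats it.
(Checking all 25 profiles: 8 have a profitable deviation, 17 do not.)

8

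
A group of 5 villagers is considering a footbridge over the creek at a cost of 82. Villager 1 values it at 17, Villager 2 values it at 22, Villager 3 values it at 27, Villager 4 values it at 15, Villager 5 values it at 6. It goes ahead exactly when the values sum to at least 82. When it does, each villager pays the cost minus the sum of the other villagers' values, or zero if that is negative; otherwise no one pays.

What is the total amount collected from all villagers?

62

Total value 87 ≥ cost 82, so it is built.
Villager 1: others sum to 70; max(0, 82 - 70) = 12.
Villager 2: others sum to 65; max(0, 82 - 65) = 17.
Villager 3: others sum to 60; max(0, 82 - 60) = 22.
Villager 4: others sum to 72; max(0, 82 - 72) = 10.
Villager 5: others sum to 81; max(0, 82 - 81) = 1.
Total collected = 12 + 17 + 22 + 10 + 1 = 62.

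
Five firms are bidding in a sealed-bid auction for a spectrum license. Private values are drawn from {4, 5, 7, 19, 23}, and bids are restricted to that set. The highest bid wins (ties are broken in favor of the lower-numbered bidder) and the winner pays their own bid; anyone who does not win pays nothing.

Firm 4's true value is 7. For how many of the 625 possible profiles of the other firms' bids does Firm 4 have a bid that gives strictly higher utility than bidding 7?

Others bid (4, 4, 4, 4): truth gives 0; bid 5 gives 2 > 0. Violating.
Others bid (4, 4, 4, 5): truth gives 0; bid 5 gives 2 > 0. Violating.
Others bid (4, 4, 4, 7): truth gives 0; no alternative beats it.
Others bid (4, 4, 4, 19): truth gives 0; no alternative beats it.
(Checking all 625 profiles: 2 have a profitable deviation, 623 do not.)

2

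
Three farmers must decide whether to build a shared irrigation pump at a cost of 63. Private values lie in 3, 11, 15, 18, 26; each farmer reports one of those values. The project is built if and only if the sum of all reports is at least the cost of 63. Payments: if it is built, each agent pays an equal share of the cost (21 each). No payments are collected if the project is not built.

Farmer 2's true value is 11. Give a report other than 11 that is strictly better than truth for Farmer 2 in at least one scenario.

3

Suppose Farmer 1 reports 26 and Farmer 3 reports 26.
Report 11: project built, pays 21, utility 11 - 21 = -10.
Report 3: project not built, utility 0.
So reporting 3 beats truth here (0 > -10).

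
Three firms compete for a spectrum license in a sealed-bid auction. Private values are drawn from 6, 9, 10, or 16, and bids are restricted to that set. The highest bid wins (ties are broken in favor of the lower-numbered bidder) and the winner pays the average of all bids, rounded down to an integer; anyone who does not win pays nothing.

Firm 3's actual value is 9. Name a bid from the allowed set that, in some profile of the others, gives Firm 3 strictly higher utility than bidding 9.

10

Suppose Firm 1 bids 6 and Firm 2 bids 9.
Bid 9: loses, pays 0, utility 0.
Bid 10: wins, pays 8, utility 9 - 8 = 1.
So bidding 10 beats truth here (1 > 0).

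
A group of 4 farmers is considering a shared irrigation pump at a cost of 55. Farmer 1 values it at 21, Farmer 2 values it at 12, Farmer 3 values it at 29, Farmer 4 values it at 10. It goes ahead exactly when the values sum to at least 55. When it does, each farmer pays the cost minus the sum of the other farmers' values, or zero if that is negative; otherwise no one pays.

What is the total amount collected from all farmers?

Total value 72 ≥ cost 55, so it is built.
Farmer 1: others sum to 51; max(0, 55 - 51) = 4.
Farmer 2: others sum to 60; max(0, 55 - 60) = 0.
Farmer 3: others sum to 43; max(0, 55 - 43) = 12.
Farmer 4: others sum to 62; max(0, 55 - 62) = 0.
Total collected = 4 + 0 + 12 + 0 = 16.

16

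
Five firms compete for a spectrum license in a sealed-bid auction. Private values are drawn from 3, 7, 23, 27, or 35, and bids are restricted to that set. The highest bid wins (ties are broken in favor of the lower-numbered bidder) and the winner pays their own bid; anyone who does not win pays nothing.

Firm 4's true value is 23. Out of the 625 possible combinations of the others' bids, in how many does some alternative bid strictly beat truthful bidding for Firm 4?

Others bid (3, 3, 3, 3): truth gives 0; bid 7 gives 16 > 0. Violating.
Others bid (3, 3, 3, 7): truth gives 0; bid 7 gives 16 > 0. Violating.
Others bid (3, 3, 3, 23): truth gives 0; no alternative beats it.
Others bid (3, 3, 3, 27): truth gives 0; no alternative beats it.
(Checking all 625 profiles: 2 have a profitable deviation, 623 do not.)

2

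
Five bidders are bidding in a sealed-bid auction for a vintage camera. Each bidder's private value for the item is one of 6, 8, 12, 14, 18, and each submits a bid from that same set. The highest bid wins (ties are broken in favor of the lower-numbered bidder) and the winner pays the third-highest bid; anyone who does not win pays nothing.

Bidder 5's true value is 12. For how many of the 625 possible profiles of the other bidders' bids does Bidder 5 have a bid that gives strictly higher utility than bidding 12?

Others bid (6, 6, 6, 12): truth gives 0; bid 14 gives 6 > 0. Violating.
Others bid (6, 6, 6, 14): truth gives 0; bid 18 gives 6 > 0. Violating.
Others bid (6, 6, 8, 12): truth gives 0; bid 14 gives 4 > 0. Violating.
Others bid (6, 6, 8, 14): truth gives 0; bid 18 gives 4 > 0. Violating.
Others bid (6, 6, 6, 6): truth gives 6; no alternative beats it.
Others bid (6, 6, 6, 8): truth gives 6; no alternative beats it.
(Checking all 625 profiles: 64 have a profitable deviation, 561 do not.)

64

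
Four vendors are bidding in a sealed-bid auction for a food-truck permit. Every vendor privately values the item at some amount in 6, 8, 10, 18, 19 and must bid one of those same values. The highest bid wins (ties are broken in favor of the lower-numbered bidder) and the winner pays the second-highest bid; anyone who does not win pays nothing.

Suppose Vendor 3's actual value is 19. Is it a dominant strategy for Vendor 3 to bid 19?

Check each profile of the others' bids and compare truth against every alternative bid.
Others bid (6, 18, 6): truth gives 1, best alternative gives 0.
Others bid (6, 18, 8): truth gives 1, best alternative gives 0.
Others bid (6, 18, 10): truth gives 1, best alternative gives 0.
Others bid (6, 18, 18): truth gives 1, best alternative gives 0.
Others bid (8, 18, 6): truth gives 1, best alternative gives 0.
Others bid (8, 18, 8): truth gives 1, best alternative gives 0.
(Remaining 119 profiles checked similarly; truth is weakly best in each.)
In every case the truthful bid is at least as good as any alternative, so it is a dominant strategy.

Yes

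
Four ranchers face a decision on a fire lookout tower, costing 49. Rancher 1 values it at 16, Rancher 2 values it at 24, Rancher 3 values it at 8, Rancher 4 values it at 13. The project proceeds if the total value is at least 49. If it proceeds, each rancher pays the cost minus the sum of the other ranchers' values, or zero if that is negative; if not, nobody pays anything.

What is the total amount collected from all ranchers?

Total value 61 ≥ cost 49, so it is built.
Rancher 1: others sum to 45; max(0, 49 - 45) = 4.
Rancher 2: others sum to 37; max(0, 49 - 37) = 12.
Rancher 3: others sum to 53; max(0, 49 - 53) = 0.
Rancher 4: others sum to 48; max(0, 49 - 48) = 1.
Total collected = 4 + 12 + 0 + 1 = 17.

17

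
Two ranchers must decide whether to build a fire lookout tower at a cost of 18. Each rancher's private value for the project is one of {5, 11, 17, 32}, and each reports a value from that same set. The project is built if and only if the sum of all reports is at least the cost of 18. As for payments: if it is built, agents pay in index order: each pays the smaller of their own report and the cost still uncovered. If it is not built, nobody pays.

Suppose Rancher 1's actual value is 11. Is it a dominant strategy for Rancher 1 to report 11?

No

Consider the case where Rancher 2 reports 17.
Truthful report 11: project built, pays 11, utility 11 - 11 = 0.
Report 5 instead: project built, pays 5, utility 11 - 5 = 6.
Since 6 > 0, reporting 5 is strictly better here, so truthful reporting is not dominant.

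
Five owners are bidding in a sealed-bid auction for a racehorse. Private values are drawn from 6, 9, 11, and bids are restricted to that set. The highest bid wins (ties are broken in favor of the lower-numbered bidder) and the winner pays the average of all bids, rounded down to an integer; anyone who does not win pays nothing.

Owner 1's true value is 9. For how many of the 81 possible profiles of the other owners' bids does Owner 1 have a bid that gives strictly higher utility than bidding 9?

Others bid (6, 6, 6, 11): truth gives 0; bid 11 gives 1 > 0. Violating.
Others bid (6, 6, 9, 11): truth gives 0; bid 11 gives 1 > 0. Violating.
Others bid (6, 6, 11, 6): truth gives 0; bid 11 gives 1 > 0. Violating.
Others bid (6, 6, 11, 9): truth gives 0; bid 11 gives 1 > 0. Violating.
Others bid (6, 6, 6, 6): truth gives 3; no alternative beats it.
Others bid (6, 6, 6, 9): truth gives 2; no alternative beats it.
(Checking all 81 profiles: 16 have a profitable deviation, 65 do not.)

16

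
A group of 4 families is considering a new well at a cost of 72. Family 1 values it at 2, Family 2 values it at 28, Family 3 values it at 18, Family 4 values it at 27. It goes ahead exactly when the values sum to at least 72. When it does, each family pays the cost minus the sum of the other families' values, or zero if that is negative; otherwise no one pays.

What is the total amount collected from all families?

Total value 75 ≥ cost 72, so it is built.
Family 1: others sum to 73; max(0, 72 - 73) = 0.
Family 2: others sum to 47; max(0, 72 - 47) = 25.
Family 3: others sum to 57; max(0, 72 - 57) = 15.
Family 4: others sum to 48; max(0, 72 - 48) = 24.
Total collected = 0 + 25 + 15 + 24 = 64.

64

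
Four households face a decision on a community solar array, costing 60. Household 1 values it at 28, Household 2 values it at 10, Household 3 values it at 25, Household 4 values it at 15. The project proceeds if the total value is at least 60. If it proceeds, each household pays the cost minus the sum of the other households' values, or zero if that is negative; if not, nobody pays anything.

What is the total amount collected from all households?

17

Total value 78 ≥ cost 60, so it is built.
Household 1: others sum to 50; max(0, 60 - 50) = 10.
Household 2: others sum to 68; max(0, 60 - 68) = 0.
Household 3: others sum to 53; max(0, 60 - 53) = 7.
Household 4: others sum to 63; max(0, 60 - 63) = 0.
Total collected = 10 + 0 + 7 + 0 = 17.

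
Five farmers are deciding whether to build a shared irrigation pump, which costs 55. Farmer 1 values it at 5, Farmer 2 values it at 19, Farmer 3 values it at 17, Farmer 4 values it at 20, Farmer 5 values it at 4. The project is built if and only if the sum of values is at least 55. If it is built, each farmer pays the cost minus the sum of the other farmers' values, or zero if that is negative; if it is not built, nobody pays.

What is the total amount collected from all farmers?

Total value 65 ≥ cost 55, so it is built.
Farmer 1: others sum to 60; max(0, 55 - 60) = 0.
Farmer 2: others sum to 46; max(0, 55 - 46) = 9.
Farmer 3: others sum to 48; max(0, 55 - 48) = 7.
Farmer 4: others sum to 45; max(0, 55 - 45) = 10.
Farmer 5: others sum to 61; max(0, 55 - 61) = 0.
Total collected = 0 + 9 + 7 + 10 + 0 = 26.

26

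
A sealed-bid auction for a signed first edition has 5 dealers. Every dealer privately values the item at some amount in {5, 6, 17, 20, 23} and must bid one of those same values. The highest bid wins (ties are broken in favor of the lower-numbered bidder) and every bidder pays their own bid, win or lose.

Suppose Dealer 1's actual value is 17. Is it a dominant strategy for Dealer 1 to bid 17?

Consider the case where Dealer 2 bids 5, Dealer 3 bids 5, Dealer 4 bids 5 and Dealer 5 bids 5.
Truthful bid 17: wins, pays 17, utility 17 - 17 = 0.
Bid 5 instead: wins, pays 5, utility 17 - 5 = 12.
Since 12 > 0, bidding 5 is strictly better here, so truthful bidding is not dominant.

No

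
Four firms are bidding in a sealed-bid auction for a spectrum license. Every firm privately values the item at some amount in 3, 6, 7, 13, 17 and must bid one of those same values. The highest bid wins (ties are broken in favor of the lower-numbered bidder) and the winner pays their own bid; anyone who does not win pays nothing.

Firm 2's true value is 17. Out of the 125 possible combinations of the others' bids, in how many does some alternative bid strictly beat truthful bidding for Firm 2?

Others bid (3, 3, 3): truth gives 0; bid 6 gives 11 > 0. Violating.
Others bid (3, 3, 6): truth gives 0; bid 6 gives 11 > 0. Violating.
Others bid (3, 3, 7): truth gives 0; bid 7 gives 10 > 0. Violating.
Others bid (3, 3, 13): truth gives 0; bid 13 gives 4 > 0. Violating.
Others bid (3, 3, 17): truth gives 0; no alternative beats it.
Others bid (3, 6, 17): truth gives 0; no alternative beats it.
(Checking all 125 profiles: 48 have a profitable deviation, 77 do not.)

48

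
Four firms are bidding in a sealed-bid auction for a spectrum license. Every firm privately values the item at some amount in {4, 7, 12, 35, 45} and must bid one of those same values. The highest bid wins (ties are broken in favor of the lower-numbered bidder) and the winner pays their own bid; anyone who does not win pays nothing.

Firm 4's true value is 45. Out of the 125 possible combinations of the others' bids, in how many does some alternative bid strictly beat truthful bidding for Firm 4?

27

Others bid (4, 4, 4): truth gives 0; bid 7 gives 38 > 0. Violating.
Others bid (4, 4, 7): truth gives 0; bid 12 gives 33 > 0. Violating.
Others bid (4, 4, 12): truth gives 0; bid 35 gives 10 > 0. Violating.
Others bid (4, 7, 4): truth gives 0; bid 12 gives 33 > 0. Violating.
Others bid (4, 4, 35): truth gives 0; no alternative beats it.
Others bid (4, 4, 45): truth gives 0; no alternative beats it.
(Checking all 125 profiles: 27 have a profitable deviation, 98 do not.)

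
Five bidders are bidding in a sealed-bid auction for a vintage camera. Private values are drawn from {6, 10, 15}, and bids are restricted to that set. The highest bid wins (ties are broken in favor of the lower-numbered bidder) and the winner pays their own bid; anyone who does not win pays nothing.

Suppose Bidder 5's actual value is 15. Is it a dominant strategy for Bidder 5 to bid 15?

No

Consider the case where Bidder 1 bids 6, Bidder 2 bids 6, Bidder 3 bids 6 and Bidder 4 bids 6.
Truthful bid 15: wins, pays 15, utility 15 - 15 = 0.
Bid 10 instead: wins, pays 10, utility 15 - 10 = 5.
Since 5 > 0, bidding 10 is strictly better here, so truthful bidding is not dominant.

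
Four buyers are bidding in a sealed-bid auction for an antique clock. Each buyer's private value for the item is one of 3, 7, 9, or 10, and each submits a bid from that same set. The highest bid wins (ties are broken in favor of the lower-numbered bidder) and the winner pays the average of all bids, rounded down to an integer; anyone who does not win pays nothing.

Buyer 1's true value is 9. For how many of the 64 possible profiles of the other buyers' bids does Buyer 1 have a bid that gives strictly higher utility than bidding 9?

Others bid (3, 3, 3): truth gives 5; bid 3 gives 6 > 5. Violating.
Others bid (3, 3, 10): truth gives 0; bid 10 gives 3 > 0. Violating.
Others bid (3, 7, 10): truth gives 0; bid 10 gives 2 > 0. Violating.
Others bid (3, 9, 10): truth gives 0; bid 10 gives 1 > 0. Violating.
Others bid (3, 3, 7): truth gives 4; no alternative beats it.
Others bid (3, 3, 9): truth gives 3; no alternative beats it.
(Checking all 64 profiles: 22 have a profitable deviation, 42 do not.)

22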